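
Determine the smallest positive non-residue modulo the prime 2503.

3

(2/2503) = +1, so 2 is a residue.
(3/2503) = −1, so 3 is the smallest positive non-residue mod 2503.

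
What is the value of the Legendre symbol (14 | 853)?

1

Euler's criterion: (14/853) ≡ 14^426 (mod 853).
14^2 ≡ 196 (mod 853)
14^4 ≡ 31 (mod 853)
14^8 ≡ 108 (mod 853)
14^16 ≡ 575 (mod 853)
14^32 ≡ 514 (mod 853)
14^64 ≡ 619 (mod 853)
14^128 ≡ 164 (mod 853)
14^256 ≡ 453 (mod 853)
14^426 = 14^(256+128+32+8+2) ≡ 1 (mod 853).
Result is 1, so (14/853) = 1.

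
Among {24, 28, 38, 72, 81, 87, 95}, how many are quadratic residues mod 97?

4

(24/97) = +1 → QR.
(28/97) = -1 → non-residue.
(38/97) = -1 → non-residue.
(72/97) = +1 → QR.
(81/97) = +1 → QR.
(87/97) = -1 → non-residue.
(95/97) = +1 → QR.
Total quadratic residues among the 7: 4.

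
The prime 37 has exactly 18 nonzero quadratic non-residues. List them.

2 5 6 8 13 14 15 17 18 19 20 22 23 24 29 31 32 35

Square k = 1,…,18 (k and 37−k give the same square):
1²=1, 2²=4, 3²=9, 4²=16, 5²=25, 6²=36, 7²≡12, 8²≡27, 9²≡7, 10²≡26, 11²≡10, 12²≡33, 13²≡21, 14²≡11, 15²≡3, 16²≡34, 17²≡30, 18²≡28 (mod 37).
The residues are {1, 3, 4, 7, 9, 10, 11, 12, 16, 21, 25, 26, 27, 28, 30, 33, 34, 36}; the non-residues are the remaining 18 nonzero classes.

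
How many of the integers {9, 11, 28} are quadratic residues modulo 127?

(9/127) = +1 → QR.
(11/127) = +1 → QR.
(28/127) = -1 → non-residue.
Total quadratic residues among the 3: 2.

2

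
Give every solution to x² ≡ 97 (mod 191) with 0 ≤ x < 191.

80, 111

Since 191 ≡ 3 (mod 4), a square root of 97 is 97^((191+1)/4) = 97^48 mod 191.
Repeated squaring: 97^2≡50, 97^4≡17, 97^8≡98, 97^16≡54, 97^32≡51 (mod 191).
97^48 = 97^(32+16) ≡ 80 (mod 191).
Check: 80² = 6400 ≡ 97 (mod 191). The two roots are 80 and 111.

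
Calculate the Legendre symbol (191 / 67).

-1

Euler's criterion: (191/67) ≡ 57^33 (mod 67).
57^2 ≡ 33 (mod 67)
57^4 ≡ 17 (mod 67)
57^8 ≡ 21 (mod 67)
57^16 ≡ 39 (mod 67)
57^32 ≡ 47 (mod 67)
57^33 = 57^(32+1) ≡ 66 (mod 67).
Result is 66 ≡ −1, so (191/67) = −1.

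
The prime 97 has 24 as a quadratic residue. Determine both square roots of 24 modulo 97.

11, 86

97 ≡ 1 (mod 4), so we find a root by search.
Trying successive values, 11² = 121 ≡ 24 (mod 97). The other root is 97 − 11 = 86.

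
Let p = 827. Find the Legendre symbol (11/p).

1

Euler's criterion: (11/827) ≡ 11^413 (mod 827).
11^2 ≡ 121 (mod 827)
11^4 ≡ 582 (mod 827)
11^8 ≡ 481 (mod 827)
11^16 ≡ 628 (mod 827)
11^32 ≡ 732 (mod 827)
11^64 ≡ 755 (mod 827)
11^128 ≡ 222 (mod 827)
11^256 ≡ 491 (mod 827)
11^413 = 11^(256+128+16+8+4+1) ≡ 1 (mod 827).
Result is 1, so (11/827) = 1.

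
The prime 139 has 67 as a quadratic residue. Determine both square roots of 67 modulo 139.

Since 139 ≡ 3 (mod 4), a square root of 67 is 67^((139+1)/4) = 67^35 mod 139.
Repeated squaring: 67^2≡41, 67^4≡13, 67^8≡30, 67^16≡66, 67^32≡47 (mod 139).
67^35 = 67^(32+2+1) ≡ 117 (mod 139).
Check: 117² = 13689 ≡ 67 (mod 139). The two roots are 22 and 117.

22, 117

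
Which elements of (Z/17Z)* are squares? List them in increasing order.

1, 2, 4, 8, 9, 13, 15, 16

Square k = 1,…,8 (k and 17−k give the same square):
1²=1, 2²=4, 3²=9, 4²=16, 5²≡8, 6²≡2, 7²≡15, 8²≡13 (mod 17).
So the quadratic residues mod 17 are {1, 2, 4, 8, 9, 13, 15, 16}.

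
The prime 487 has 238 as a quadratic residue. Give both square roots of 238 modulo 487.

Since 487 ≡ 3 (mod 4), a square root of 238 is 238^((487+1)/4) = 238^122 mod 487.
Repeated squaring: 238^2≡152, 238^4≡215, 238^8≡447, 238^16≡139, 238^32≡328, 238^64≡444 (mod 487).
238^122 = 238^(64+32+16+8+2) ≡ 84 (mod 487).
Check: 84² = 7056 ≡ 238 (mod 487). The two roots are 84 and 403.

84, 403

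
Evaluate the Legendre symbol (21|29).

-1

Reciprocity: 21 ≡ 1 and 29 ≡ 1 (mod 4), so (21/29) = +(29/21).
Reduce top mod 21: now compute (8/21).
Pull out 2^3: since 21 ≡ 5 (mod 8), (2/21) = -1, so (2/21)^3 = -1.
Reached (1/21) = 1. Collecting the sign flips along the way, the symbol is -1.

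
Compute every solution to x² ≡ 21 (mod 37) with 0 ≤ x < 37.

13, 24

37 ≡ 1 (mod 4), so we find a root by search.
Trying successive values, 13² = 169 ≡ 21 (mod 37). The other root is 37 − 13 = 24.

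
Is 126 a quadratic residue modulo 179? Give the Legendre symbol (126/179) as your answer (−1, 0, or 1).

1

Euler's criterion: (126/179) ≡ 126^89 (mod 179).
126^2 ≡ 124 (mod 179)
126^4 ≡ 161 (mod 179)
126^8 ≡ 145 (mod 179)
126^16 ≡ 82 (mod 179)
126^32 ≡ 101 (mod 179)
126^64 ≡ 177 (mod 179)
126^89 = 126^(64+16+8+1) ≡ 1 (mod 179).
Result is 1, so (126/179) = 1.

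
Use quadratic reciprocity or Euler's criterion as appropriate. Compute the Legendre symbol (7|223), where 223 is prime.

Euler's criterion: (7/223) ≡ 7^111 (mod 223).
7^2 ≡ 49 (mod 223)
7^4 ≡ 171 (mod 223)
7^8 ≡ 28 (mod 223)
7^16 ≡ 115 (mod 223)
7^32 ≡ 68 (mod 223)
7^64 ≡ 164 (mod 223)
7^111 = 7^(64+32+8+4+2+1) ≡ 1 (mod 223).
Result is 1, so (7/223) = 1.

1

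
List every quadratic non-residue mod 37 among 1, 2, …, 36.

2, 5, 6, 8, 13, 14, 15, 17, 18, 19, 20, 22, 23, 24, 29, 31, 32, 35

Square k = 1,…,18 (k and 37−k give the same square):
1²=1, 2²=4, 3²=9, 4²=16, 5²=25, 6²=36, 7²≡12, 8²≡27, 9²≡7, 10²≡26, 11²≡10, 12²≡33, 13²≡21, 14²≡11, 15²≡3, 16²≡34, 17²≡30, 18²≡28 (mod 37).
The residues are {1, 3, 4, 7, 9, 10, 11, 12, 16, 21, 25, 26, 27, 28, 30, 33, 34, 36}; the non-residues are the remaining 18 nonzero classes.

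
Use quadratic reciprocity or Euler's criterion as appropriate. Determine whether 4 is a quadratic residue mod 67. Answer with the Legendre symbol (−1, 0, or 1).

1

Pull out 2^2: since 67 ≡ 3 (mod 8), (2/67) = -1, so (2/67)^2 = +1.
Reached (1/67) = 1. Collecting the sign flips along the way, the symbol is +1.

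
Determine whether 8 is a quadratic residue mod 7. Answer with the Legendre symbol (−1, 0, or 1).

First reduce: 8 ≡ 1 (mod 7).
Reached (1/7) = 1. Collecting the sign flips along the way, the symbol is +1.

1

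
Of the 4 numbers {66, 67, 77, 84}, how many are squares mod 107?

0

(66/107) = -1 → non-residue.
(67/107) = -1 → non-residue.
(77/107) = -1 → non-residue.
(84/107) = -1 → non-residue.
Total quadratic residues among the 4: 0.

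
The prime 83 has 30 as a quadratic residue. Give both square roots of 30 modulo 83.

14, 69

Since 83 ≡ 3 (mod 4), a square root of 30 is 30^((83+1)/4) = 30^21 mod 83.
Repeated squaring: 30^2≡70, 30^4≡3, 30^8≡9, 30^16≡81 (mod 83).
30^21 = 30^(16+4+1) ≡ 69 (mod 83).
Check: 69² = 4761 ≡ 30 (mod 83). The two roots are 14 and 69.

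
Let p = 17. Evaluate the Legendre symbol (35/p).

1

First reduce: 35 ≡ 1 (mod 17).
Reached (1/17) = 1. Collecting the sign flips along the way, the symbol is +1.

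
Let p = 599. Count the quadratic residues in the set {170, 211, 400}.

3

(170/599) = +1 → QR.
(211/599) = +1 → QR.
(400/599) = +1 → QR.
Total quadratic residues among the 3: 3.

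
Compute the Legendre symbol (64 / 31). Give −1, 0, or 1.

1

First reduce: 64 ≡ 2 (mod 31).
Pull out 2: since 31 ≡ 7 (mod 8), (2/31) = +1.
Reached (1/31) = 1. Collecting the sign flips along the way, the symbol is +1.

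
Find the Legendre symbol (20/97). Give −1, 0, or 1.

Pull out 2^2: since 97 ≡ 1 (mod 8), (2/97) = +1, so (2/97)^2 = +1.
Reciprocity: 5 ≡ 1 and 97 ≡ 1 (mod 4), so (5/97) = +(97/5).
Reduce top mod 5: now compute (2/5).
Pull out 2: since 5 ≡ 5 (mod 8), (2/5) = -1.
Reached (1/5) = 1. Collecting the sign flips along the way, the symbol is -1.

-1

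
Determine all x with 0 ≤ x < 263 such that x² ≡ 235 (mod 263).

Since 263 ≡ 3 (mod 4), a square root of 235 is 235^((263+1)/4) = 235^66 mod 263.
Repeated squaring: 235^2≡258, 235^4≡25, 235^8≡99, 235^16≡70, 235^32≡166, 235^64≡204 (mod 263).
235^66 = 235^(64+2) ≡ 32 (mod 263).
Check: 32² = 1024 ≡ 235 (mod 263). The two roots are 32 and 231.

32, 231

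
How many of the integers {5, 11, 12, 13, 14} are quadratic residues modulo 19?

(5/19) = +1 → QR.
(11/19) = +1 → QR.
(12/19) = -1 → non-residue.
(13/19) = -1 → non-residue.
(14/19) = -1 → non-residue.
Total quadratic residues among the 5: 2.

2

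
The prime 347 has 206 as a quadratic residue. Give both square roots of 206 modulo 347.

Since 347 ≡ 3 (mod 4), a square root of 206 is 206^((347+1)/4) = 206^87 mod 347.
Repeated squaring: 206^2≡102, 206^4≡341, 206^8≡36, 206^16≡255, 206^32≡136, 206^64≡105 (mod 347).
206^87 = 206^(64+16+4+2+1) ≡ 30 (mod 347).
Check: 30² = 900 ≡ 206 (mod 347). The two roots are 30 and 317.

30, 317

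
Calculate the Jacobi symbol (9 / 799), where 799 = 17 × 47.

Reciprocity: 9 ≡ 1 and 799 ≡ 3 (mod 4), so (9/799) = +(799/9).
Reduce top mod 9: now compute (7/9).
Reciprocity: 7 ≡ 3 and 9 ≡ 1 (mod 4), so (7/9) = +(9/7).
Reduce top mod 7: now compute (2/7).
Pull out 2: since 7 ≡ 7 (mod 8), (2/7) = +1.
Reached (1/7) = 1. Collecting the sign flips along the way, the symbol is +1.

1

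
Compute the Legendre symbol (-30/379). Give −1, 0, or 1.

-1

Euler's criterion: (-30/379) ≡ 349^189 (mod 379).
349^2 ≡ 142 (mod 379)
349^4 ≡ 77 (mod 379)
349^8 ≡ 244 (mod 379)
349^16 ≡ 33 (mod 379)
349^32 ≡ 331 (mod 379)
349^64 ≡ 30 (mod 379)
349^128 ≡ 142 (mod 379)
349^189 = 349^(128+32+16+8+4+1) ≡ 378 (mod 379).
Result is 378 ≡ −1, so (-30/379) = −1.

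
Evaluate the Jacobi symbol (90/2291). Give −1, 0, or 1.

Pull out 2: since 2291 ≡ 3 (mod 8), (2/2291) = -1.
Reciprocity: 45 ≡ 1 and 2291 ≡ 3 (mod 4), so (45/2291) = +(2291/45).
Reduce top mod 45: now compute (41/45).
Reciprocity: 41 ≡ 1 and 45 ≡ 1 (mod 4), so (41/45) = +(45/41).
Reduce top mod 41: now compute (4/41).
Pull out 2^2: since 41 ≡ 1 (mod 8), (2/41) = +1, so (2/41)^2 = +1.
Reached (1/41) = 1. Collecting the sign flips along the way, the symbol is -1.

-1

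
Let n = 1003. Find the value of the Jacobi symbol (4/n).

Pull out 2^2: since 1003 ≡ 3 (mod 8), (2/1003) = -1, so (2/1003)^2 = +1.
Reached (1/1003) = 1. Collecting the sign flips along the way, the symbol is +1.

1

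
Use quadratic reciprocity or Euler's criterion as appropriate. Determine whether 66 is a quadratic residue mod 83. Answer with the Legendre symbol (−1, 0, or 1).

Pull out 2: since 83 ≡ 3 (mod 8), (2/83) = -1.
Reciprocity: 33 ≡ 1 and 83 ≡ 3 (mod 4), so (33/83) = +(83/33).
Reduce top mod 33: now compute (17/33).
Reciprocity: 17 ≡ 1 and 33 ≡ 1 (mod 4), so (17/33) = +(33/17).
Reduce top mod 17: now compute (16/17).
Pull out 2^4: since 17 ≡ 1 (mod 8), (2/17) = +1, so (2/17)^4 = +1.
Reached (1/17) = 1. Collecting the sign flips along the way, the symbol is -1.

-1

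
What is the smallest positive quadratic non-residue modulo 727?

(2/727) = +1, so 2 is a residue.
(3/727) = −1, so 3 is the smallest positive non-residue mod 727.

3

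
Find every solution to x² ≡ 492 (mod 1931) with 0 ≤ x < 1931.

570, 1361

Since 1931 ≡ 3 (mod 4), a square root of 492 is 492^((1931+1)/4) = 492^483 mod 1931.
Repeated squaring: 492^2≡689, 492^4≡1626, 492^8≡337, 492^16≡1571, 492^32≡223, 492^64≡1454, 492^128≡1602, 492^256≡105 (mod 1931).
492^483 = 492^(256+128+64+32+2+1) ≡ 1361 (mod 1931).
Check: 1361² = 1852321 ≡ 492 (mod 1931). The two roots are 570 and 1361.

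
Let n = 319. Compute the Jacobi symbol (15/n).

Reciprocity: 15 ≡ 3 and 319 ≡ 3 (mod 4), so (15/319) = −(319/15).
Reduce top mod 15: now compute (4/15).
Pull out 2^2: since 15 ≡ 7 (mod 8), (2/15) = +1, so (2/15)^2 = +1.
Reached (1/15) = 1. Collecting the sign flips along the way, the symbol is -1.

-1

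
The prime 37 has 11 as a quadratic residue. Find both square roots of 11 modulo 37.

37 ≡ 1 (mod 4), so we find a root by search.
Trying successive values, 14² = 196 ≡ 11 (mod 37). The other root is 37 − 14 = 23.

14, 23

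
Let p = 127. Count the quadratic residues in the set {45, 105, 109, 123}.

(45/127) = -1 → non-residue.
(105/127) = -1 → non-residue.
(109/127) = -1 → non-residue.
(123/127) = -1 → non-residue.
Total quadratic residues among the 4: 0.

0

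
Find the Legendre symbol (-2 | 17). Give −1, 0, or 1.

1

First reduce: -2 ≡ 15 (mod 17).
Reciprocity: 15 ≡ 3 and 17 ≡ 1 (mod 4), so (15/17) = +(17/15).
Reduce top mod 15: now compute (2/15).
Pull out 2: since 15 ≡ 7 (mod 8), (2/15) = +1.
Reached (1/15) = 1. Collecting the sign flips along the way, the symbol is +1.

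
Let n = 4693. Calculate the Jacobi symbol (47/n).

-1

Reciprocity: 47 ≡ 3 and 4693 ≡ 1 (mod 4), so (47/4693) = +(4693/47).
Reduce top mod 47: now compute (40/47).
Pull out 2^3: since 47 ≡ 7 (mod 8), (2/47) = +1, so (2/47)^3 = +1.
Reciprocity: 5 ≡ 1 and 47 ≡ 3 (mod 4), so (5/47) = +(47/5).
Reduce top mod 5: now compute (2/5).
Pull out 2: since 5 ≡ 5 (mod 8), (2/5) = -1.
Reached (1/5) = 1. Collecting the sign flips along the way, the symbol is -1.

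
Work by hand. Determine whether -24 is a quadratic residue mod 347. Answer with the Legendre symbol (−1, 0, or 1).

First reduce: -24 ≡ 323 (mod 347).
Reciprocity: 323 ≡ 3 and 347 ≡ 3 (mod 4), so (323/347) = −(347/323).
Reduce top mod 323: now compute (24/323).
Pull out 2^3: since 323 ≡ 3 (mod 8), (2/323) = -1, so (2/323)^3 = -1.
Reciprocity: 3 ≡ 3 and 323 ≡ 3 (mod 4), so (3/323) = −(323/3).
Reduce top mod 3: now compute (2/3).
Pull out 2: since 3 ≡ 3 (mod 8), (2/3) = -1.
Reached (1/3) = 1. Collecting the sign flips along the way, the symbol is +1.

1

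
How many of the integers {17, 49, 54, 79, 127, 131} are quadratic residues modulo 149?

4

(17/149) = +1 → QR.
(49/149) = +1 → QR.
(54/149) = +1 → QR.
(79/149) = -1 → non-residue.
(127/149) = +1 → QR.
(131/149) = -1 → non-residue.
Total quadratic residues among the 6: 4.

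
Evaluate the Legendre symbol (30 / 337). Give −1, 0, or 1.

-1

Pull out 2: since 337 ≡ 1 (mod 8), (2/337) = +1.
Reciprocity: 15 ≡ 3 and 337 ≡ 1 (mod 4), so (15/337) = +(337/15).
Reduce top mod 15: now compute (7/15).
Reciprocity: 7 ≡ 3 and 15 ≡ 3 (mod 4), so (7/15) = −(15/7).
Reduce top mod 7: now compute (1/7).
Reached (1/7) = 1. Collecting the sign flips along the way, the symbol is -1.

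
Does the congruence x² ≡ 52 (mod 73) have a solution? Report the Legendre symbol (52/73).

-1

Euler's criterion: (52/73) ≡ 52^36 (mod 73).
52^2 ≡ 3 (mod 73)
52^4 ≡ 9 (mod 73)
52^8 ≡ 8 (mod 73)
52^16 ≡ 64 (mod 73)
52^32 ≡ 8 (mod 73)
52^36 = 52^(32+4) ≡ 72 (mod 73).
Result is 72 ≡ −1, so (52/73) = −1.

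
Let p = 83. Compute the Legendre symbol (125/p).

-1

First reduce: 125 ≡ 42 (mod 83).
Pull out 2: since 83 ≡ 3 (mod 8), (2/83) = -1.
Reciprocity: 21 ≡ 1 and 83 ≡ 3 (mod 4), so (21/83) = +(83/21).
Reduce top mod 21: now compute (20/21).
Pull out 2^2: since 21 ≡ 5 (mod 8), (2/21) = -1, so (2/21)^2 = +1.
Reciprocity: 5 ≡ 1 and 21 ≡ 1 (mod 4), so (5/21) = +(21/5).
Reduce top mod 5: now compute (1/5).
Reached (1/5) = 1. Collecting the sign flips along the way, the symbol is -1.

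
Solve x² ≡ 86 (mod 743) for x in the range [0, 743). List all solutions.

270, 473

Since 743 ≡ 3 (mod 4), a square root of 86 is 86^((743+1)/4) = 86^186 mod 743.
Repeated squaring: 86^2≡709, 86^4≡413, 86^8≡422, 86^16≡507, 86^32≡714, 86^64≡98, 86^128≡688 (mod 743).
86^186 = 86^(128+32+16+8+2) ≡ 473 (mod 743).
Check: 473² = 223729 ≡ 86 (mod 743). The two roots are 270 and 473.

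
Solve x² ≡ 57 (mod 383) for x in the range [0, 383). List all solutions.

Since 383 ≡ 3 (mod 4), a square root of 57 is 57^((383+1)/4) = 57^96 mod 383.
Repeated squaring: 57^2≡185, 57^4≡138, 57^8≡277, 57^16≡129, 57^32≡172, 57^64≡93 (mod 383).
57^96 = 57^(64+32) ≡ 293 (mod 383).
Check: 293² = 85849 ≡ 57 (mod 383). The two roots are 90 and 293.

90, 293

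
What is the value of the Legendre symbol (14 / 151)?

Euler's criterion: (14/151) ≡ 14^75 (mod 151).
14^2 ≡ 45 (mod 151)
14^4 ≡ 62 (mod 151)
14^8 ≡ 69 (mod 151)
14^16 ≡ 80 (mod 151)
14^32 ≡ 58 (mod 151)
14^64 ≡ 42 (mod 151)
14^75 = 14^(64+8+2+1) ≡ 150 (mod 151).
Result is 150 ≡ −1, so (14/151) = −1.

-1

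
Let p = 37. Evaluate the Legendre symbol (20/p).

Euler's criterion: (20/37) ≡ 20^18 (mod 37).
20^2 ≡ 30 (mod 37)
20^4 ≡ 12 (mod 37)
20^8 ≡ 33 (mod 37)
20^16 ≡ 16 (mod 37)
20^18 = 20^(16+2) ≡ 36 (mod 37).
Result is 36 ≡ −1, so (20/37) = −1.

-1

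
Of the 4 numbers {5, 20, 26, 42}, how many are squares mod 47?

(5/47) = -1 → non-residue.
(20/47) = -1 → non-residue.
(26/47) = -1 → non-residue.
(42/47) = +1 → QR.
Total quadratic residues among the 4: 1.

1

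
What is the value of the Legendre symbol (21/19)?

Euler's criterion: (21/19) ≡ 2^9 (mod 19).
2^2 ≡ 4 (mod 19)
2^4 ≡ 16 (mod 19)
2^8 ≡ 9 (mod 19)
2^9 = 2^(8+1) ≡ 18 (mod 19).
Result is 18 ≡ −1, so (21/19) = −1.

-1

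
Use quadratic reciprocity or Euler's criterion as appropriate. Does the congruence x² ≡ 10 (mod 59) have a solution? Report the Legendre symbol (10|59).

Pull out 2: since 59 ≡ 3 (mod 8), (2/59) = -1.
Reciprocity: 5 ≡ 1 and 59 ≡ 3 (mod 4), so (5/59) = +(59/5).
Reduce top mod 5: now compute (4/5).
Pull out 2^2: since 5 ≡ 5 (mod 8), (2/5) = -1, so (2/5)^2 = +1.
Reached (1/5) = 1. Collecting the sign flips along the way, the symbol is -1.

-1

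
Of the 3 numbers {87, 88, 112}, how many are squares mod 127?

2

(87/127) = +1 → QR.
(88/127) = +1 → QR.
(112/127) = -1 → non-residue.
Total quadratic residues among the 3: 2.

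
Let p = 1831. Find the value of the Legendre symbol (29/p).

Reciprocity: 29 ≡ 1 and 1831 ≡ 3 (mod 4), so (29/1831) = +(1831/29).
Reduce top mod 29: now compute (4/29).
Pull out 2^2: since 29 ≡ 5 (mod 8), (2/29) = -1, so (2/29)^2 = +1.
Reached (1/29) = 1. Collecting the sign flips along the way, the symbol is +1.

1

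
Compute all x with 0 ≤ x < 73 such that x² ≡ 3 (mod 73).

73 ≡ 1 (mod 4), so we find a root by search.
Trying successive values, 21² = 441 ≡ 3 (mod 73). The other root is 73 − 21 = 52.

21, 52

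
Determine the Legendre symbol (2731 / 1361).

First reduce: 2731 ≡ 9 (mod 1361).
Reciprocity: 9 ≡ 1 and 1361 ≡ 1 (mod 4), so (9/1361) = +(1361/9).
Reduce top mod 9: now compute (2/9).
Pull out 2: since 9 ≡ 1 (mod 8), (2/9) = +1.
Reached (1/9) = 1. Collecting the sign flips along the way, the symbol is +1.

1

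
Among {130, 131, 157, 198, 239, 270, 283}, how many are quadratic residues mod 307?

0

(130/307) = -1 → non-residue.
(131/307) = -1 → non-residue.
(157/307) = -1 → non-residue.
(198/307) = -1 → non-residue.
(239/307) = -1 → non-residue.
(270/307) = -1 → non-residue.
(283/307) = -1 → non-residue.
Total quadratic residues among the 7: 0.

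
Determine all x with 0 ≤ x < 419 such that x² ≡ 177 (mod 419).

201, 218

Since 419 ≡ 3 (mod 4), a square root of 177 is 177^((419+1)/4) = 177^105 mod 419.
Repeated squaring: 177^2≡323, 177^4≡417, 177^8≡4, 177^16≡16, 177^32≡256, 177^64≡172 (mod 419).
177^105 = 177^(64+32+8+1) ≡ 218 (mod 419).
Check: 218² = 47524 ≡ 177 (mod 419). The two roots are 201 and 218.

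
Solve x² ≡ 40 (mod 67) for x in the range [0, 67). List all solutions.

Since 67 ≡ 3 (mod 4), a square root of 40 is 40^((67+1)/4) = 40^17 mod 67.
Repeated squaring: 40^2≡59, 40^4≡64, 40^8≡9, 40^16≡14 (mod 67).
40^17 = 40^(16+1) ≡ 24 (mod 67).
Check: 24² = 576 ≡ 40 (mod 67). The two roots are 24 and 43.

24, 43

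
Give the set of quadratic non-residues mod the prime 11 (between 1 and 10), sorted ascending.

Square k = 1,…,5 (k and 11−k give the same square):
1²=1, 2²=4, 3²=9, 4²≡5, 5²≡3 (mod 11).
The residues are {1, 3, 4, 5, 9}; the non-residues are the remaining 5 nonzero classes.

2,6,7,8,10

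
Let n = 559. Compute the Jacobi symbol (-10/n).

First reduce: -10 ≡ 549 (mod 559).
Reciprocity: 549 ≡ 1 and 559 ≡ 3 (mod 4), so (549/559) = +(559/549).
Reduce top mod 549: now compute (10/549).
Pull out 2: since 549 ≡ 5 (mod 8), (2/549) = -1.
Reciprocity: 5 ≡ 1 and 549 ≡ 1 (mod 4), so (5/549) = +(549/5).
Reduce top mod 5: now compute (4/5).
Pull out 2^2: since 5 ≡ 5 (mod 8), (2/5) = -1, so (2/5)^2 = +1.
Reached (1/5) = 1. Collecting the sign flips along the way, the symbol is -1.

-1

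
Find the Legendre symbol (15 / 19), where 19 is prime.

Euler's criterion: (15/19) ≡ 15^9 (mod 19).
15^2 ≡ 16 (mod 19)
15^4 ≡ 9 (mod 19)
15^8 ≡ 5 (mod 19)
15^9 = 15^(8+1) ≡ 18 (mod 19).
Result is 18 ≡ −1, so (15/19) = −1.

-1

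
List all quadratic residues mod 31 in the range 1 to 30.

1 2 4 5 7 8 9 10 14 16 18 19 20 25 28

Square k = 1,…,15 (k and 31−k give the same square):
1²=1, 2²=4, 3²=9, 4²=16, 5²=25, 6²≡5, 7²≡18, 8²≡2, 9²≡19, 10²≡7, 11²≡28, 12²≡20, 13²≡14, 14²≡10, 15²≡8 (mod 31).
So the quadratic residues mod 31 are {1, 2, 4, 5, 7, 8, 9, 10, 14, 16, 18, 19, 20, 25, 28}.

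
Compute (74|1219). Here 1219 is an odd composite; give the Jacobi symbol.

Pull out 2: since 1219 ≡ 3 (mod 8), (2/1219) = -1.
Reciprocity: 37 ≡ 1 and 1219 ≡ 3 (mod 4), so (37/1219) = +(1219/37).
Reduce top mod 37: now compute (35/37).
Reciprocity: 35 ≡ 3 and 37 ≡ 1 (mod 4), so (35/37) = +(37/35).
Reduce top mod 35: now compute (2/35).
Pull out 2: since 35 ≡ 3 (mod 8), (2/35) = -1.
Reached (1/35) = 1. Collecting the sign flips along the way, the symbol is +1.

1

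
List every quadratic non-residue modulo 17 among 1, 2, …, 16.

Square k = 1,…,8 (k and 17−k give the same square):
1²=1, 2²=4, 3²=9, 4²=16, 5²≡8, 6²≡2, 7²≡15, 8²≡13 (mod 17).
The residues are {1, 2, 4, 8, 9, 13, 15, 16}; the non-residues are the remaining 8 nonzero classes.

3, 5, 6, 7, 10, 11, 12, 14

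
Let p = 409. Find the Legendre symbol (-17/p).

Euler's criterion: (-17/409) ≡ 392^204 (mod 409).
392^2 ≡ 289 (mod 409)
392^4 ≡ 85 (mod 409)
392^8 ≡ 272 (mod 409)
392^16 ≡ 364 (mod 409)
392^32 ≡ 389 (mod 409)
392^64 ≡ 400 (mod 409)
392^128 ≡ 81 (mod 409)
392^204 = 392^(128+64+8+4) ≡ 1 (mod 409).
Result is 1, so (-17/409) = 1.

1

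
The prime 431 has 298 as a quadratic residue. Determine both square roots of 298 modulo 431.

Since 431 ≡ 3 (mod 4), a square root of 298 is 298^((431+1)/4) = 298^108 mod 431.
Repeated squaring: 298^2≡18, 298^4≡324, 298^8≡243, 298^16≡2, 298^32≡4, 298^64≡16 (mod 431).
298^108 = 298^(64+32+8+4) ≡ 27 (mod 431).
Check: 27² = 729 ≡ 298 (mod 431). The two roots are 27 and 404.

27, 404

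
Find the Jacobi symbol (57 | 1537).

1

Reciprocity: 57 ≡ 1 and 1537 ≡ 1 (mod 4), so (57/1537) = +(1537/57).
Reduce top mod 57: now compute (55/57).
Reciprocity: 55 ≡ 3 and 57 ≡ 1 (mod 4), so (55/57) = +(57/55).
Reduce top mod 55: now compute (2/55).
Pull out 2: since 55 ≡ 7 (mod 8), (2/55) = +1.
Reached (1/55) = 1. Collecting the sign flips along the way, the symbol is +1.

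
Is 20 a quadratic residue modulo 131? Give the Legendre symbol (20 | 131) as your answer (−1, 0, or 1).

Euler's criterion: (20/131) ≡ 20^65 (mod 131).
20^2 ≡ 7 (mod 131)
20^4 ≡ 49 (mod 131)
20^8 ≡ 43 (mod 131)
20^16 ≡ 15 (mod 131)
20^32 ≡ 94 (mod 131)
20^64 ≡ 59 (mod 131)
20^65 = 20^(64+1) ≡ 1 (mod 131).
Result is 1, so (20/131) = 1.

1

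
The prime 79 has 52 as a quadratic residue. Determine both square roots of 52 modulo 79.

Since 79 ≡ 3 (mod 4), a square root of 52 is 52^((79+1)/4) = 52^20 mod 79.
Repeated squaring: 52^2≡18, 52^4≡8, 52^8≡64, 52^16≡67 (mod 79).
52^20 = 52^(16+4) ≡ 62 (mod 79).
Check: 62² = 3844 ≡ 52 (mod 79). The two roots are 17 and 62.

17, 62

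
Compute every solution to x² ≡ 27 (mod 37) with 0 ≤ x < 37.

8, 29

37 ≡ 1 (mod 4), so we find a root by search.
Trying successive values, 8² = 64 ≡ 27 (mod 37). The other root is 37 − 8 = 29.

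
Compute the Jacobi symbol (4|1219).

1

Pull out 2^2: since 1219 ≡ 3 (mod 8), (2/1219) = -1, so (2/1219)^2 = +1.
Reached (1/1219) = 1. Collecting the sign flips along the way, the symbol is +1.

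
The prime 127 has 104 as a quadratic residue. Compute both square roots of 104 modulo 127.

Since 127 ≡ 3 (mod 4), a square root of 104 is 104^((127+1)/4) = 104^32 mod 127.
Repeated squaring: 104^2≡21, 104^4≡60, 104^8≡44, 104^16≡31, 104^32≡72 (mod 127).
104^32 = 104^(32) ≡ 72 (mod 127).
Check: 72² = 5184 ≡ 104 (mod 127). The two roots are 55 and 72.

55, 72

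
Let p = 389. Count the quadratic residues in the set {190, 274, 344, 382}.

2

(190/389) = -1 → non-residue.
(274/389) = -1 → non-residue.
(344/389) = +1 → QR.
(382/389) = +1 → QR.
Total quadratic residues among the 4: 2.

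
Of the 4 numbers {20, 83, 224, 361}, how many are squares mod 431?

2

(20/431) = +1 → QR.
(83/431) = -1 → non-residue.
(224/431) = -1 → non-residue.
(361/431) = +1 → QR.
Total quadratic residues among the 4: 2.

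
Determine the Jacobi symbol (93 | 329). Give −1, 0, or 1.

Reciprocity: 93 ≡ 1 and 329 ≡ 1 (mod 4), so (93/329) = +(329/93).
Reduce top mod 93: now compute (50/93).
Pull out 2: since 93 ≡ 5 (mod 8), (2/93) = -1.
Reciprocity: 25 ≡ 1 and 93 ≡ 1 (mod 4), so (25/93) = +(93/25).
Reduce top mod 25: now compute (18/25).
Pull out 2: since 25 ≡ 1 (mod 8), (2/25) = +1.
Reciprocity: 9 ≡ 1 and 25 ≡ 1 (mod 4), so (9/25) = +(25/9).
Reduce top mod 9: now compute (7/9).
Reciprocity: 7 ≡ 3 and 9 ≡ 1 (mod 4), so (7/9) = +(9/7).
Reduce top mod 7: now compute (2/7).
Pull out 2: since 7 ≡ 7 (mod 8), (2/7) = +1.
Reached (1/7) = 1. Collecting the sign flips along the way, the symbol is -1.

-1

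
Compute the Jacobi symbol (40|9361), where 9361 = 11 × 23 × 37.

Pull out 2^3: since 9361 ≡ 1 (mod 8), (2/9361) = +1, so (2/9361)^3 = +1.
Reciprocity: 5 ≡ 1 and 9361 ≡ 1 (mod 4), so (5/9361) = +(9361/5).
Reduce top mod 5: now compute (1/5).
Reached (1/5) = 1. Collecting the sign flips along the way, the symbol is +1.

1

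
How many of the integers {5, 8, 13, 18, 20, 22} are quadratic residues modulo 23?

3

(5/23) = -1 → non-residue.
(8/23) = +1 → QR.
(13/23) = +1 → QR.
(18/23) = +1 → QR.
(20/23) = -1 → non-residue.
(22/23) = -1 → non-residue.
Total quadratic residues among the 6: 3.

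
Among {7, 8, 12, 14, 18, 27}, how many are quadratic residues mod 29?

(7/29) = +1 → QR.
(8/29) = -1 → non-residue.
(12/29) = -1 → non-residue.
(14/29) = -1 → non-residue.
(18/29) = -1 → non-residue.
(27/29) = -1 → non-residue.
Total quadratic residues among the 6: 1.

1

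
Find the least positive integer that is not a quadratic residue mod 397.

(2/397) = −1, so 2 is the smallest positive non-residue mod 397.

2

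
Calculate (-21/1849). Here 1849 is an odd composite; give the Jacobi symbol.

1

First reduce: -21 ≡ 1828 (mod 1849).
Pull out 2^2: since 1849 ≡ 1 (mod 8), (2/1849) = +1, so (2/1849)^2 = +1.
Reciprocity: 457 ≡ 1 and 1849 ≡ 1 (mod 4), so (457/1849) = +(1849/457).
Reduce top mod 457: now compute (21/457).
Reciprocity: 21 ≡ 1 and 457 ≡ 1 (mod 4), so (21/457) = +(457/21).
Reduce top mod 21: now compute (16/21).
Pull out 2^4: since 21 ≡ 5 (mod 8), (2/21) = -1, so (2/21)^4 = +1.
Reached (1/21) = 1. Collecting the sign flips along the way, the symbol is +1.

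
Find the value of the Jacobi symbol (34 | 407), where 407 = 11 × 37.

Pull out 2: since 407 ≡ 7 (mod 8), (2/407) = +1.
Reciprocity: 17 ≡ 1 and 407 ≡ 3 (mod 4), so (17/407) = +(407/17).
Reduce top mod 17: now compute (16/17).
Pull out 2^4: since 17 ≡ 1 (mod 8), (2/17) = +1, so (2/17)^4 = +1.
Reached (1/17) = 1. Collecting the sign flips along the way, the symbol is +1.

1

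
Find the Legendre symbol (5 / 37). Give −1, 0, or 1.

-1

Euler's criterion: (5/37) ≡ 5^18 (mod 37).
5^2 ≡ 25 (mod 37)
5^4 ≡ 33 (mod 37)
5^8 ≡ 16 (mod 37)
5^16 ≡ 34 (mod 37)
5^18 = 5^(16+2) ≡ 36 (mod 37).
Result is 36 ≡ −1, so (5/37) = −1.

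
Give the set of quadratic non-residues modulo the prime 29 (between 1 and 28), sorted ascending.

2, 3, 8, 10, 11, 12, 14, 15, 17, 18, 19, 21, 26, 27

Square k = 1,…,14 (k and 29−k give the same square):
1²=1, 2²=4, 3²=9, 4²=16, 5²=25, 6²≡7, 7²≡20, 8²≡6, 9²≡23, 10²≡13, 11²≡5, 12²≡28, 13²≡24, 14²≡22 (mod 29).
The residues are {1, 4, 5, 6, 7, 9, 13, 16, 20, 22, 23, 24, 25, 28}; the non-residues are the remaining 14 nonzero classes.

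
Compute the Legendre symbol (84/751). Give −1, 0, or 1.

1

Pull out 2^2: since 751 ≡ 7 (mod 8), (2/751) = +1, so (2/751)^2 = +1.
Reciprocity: 21 ≡ 1 and 751 ≡ 3 (mod 4), so (21/751) = +(751/21).
Reduce top mod 21: now compute (16/21).
Pull out 2^4: since 21 ≡ 5 (mod 8), (2/21) = -1, so (2/21)^4 = +1.
Reached (1/21) = 1. Collecting the sign flips along the way, the symbol is +1.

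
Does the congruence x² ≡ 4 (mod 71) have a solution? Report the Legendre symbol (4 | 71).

Euler's criterion: (4/71) ≡ 4^35 (mod 71).
4^2 ≡ 16 (mod 71)
4^4 ≡ 43 (mod 71)
4^8 ≡ 3 (mod 71)
4^16 ≡ 9 (mod 71)
4^32 ≡ 10 (mod 71)
4^35 = 4^(32+2+1) ≡ 1 (mod 71).
Result is 1, so (4/71) = 1.

1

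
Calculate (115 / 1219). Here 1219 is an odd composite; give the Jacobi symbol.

Reciprocity: 115 ≡ 3 and 1219 ≡ 3 (mod 4), so (115/1219) = −(1219/115).
Reduce top mod 115: now compute (69/115).
Reciprocity: 69 ≡ 1 and 115 ≡ 3 (mod 4), so (69/115) = +(115/69).
Reduce top mod 69: now compute (46/69).
Pull out 2: since 69 ≡ 5 (mod 8), (2/69) = -1.
Reciprocity: 23 ≡ 3 and 69 ≡ 1 (mod 4), so (23/69) = +(69/23).
Reduce top mod 23: now compute (0/23).
Top reduces to 0: gcd > 1, so the symbol is 0.

0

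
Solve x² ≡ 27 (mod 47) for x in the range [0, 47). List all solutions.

Since 47 ≡ 3 (mod 4), a square root of 27 is 27^((47+1)/4) = 27^12 mod 47.
Repeated squaring: 27^2≡24, 27^4≡12, 27^8≡3 (mod 47).
27^12 = 27^(8+4) ≡ 36 (mod 47).
Check: 36² = 1296 ≡ 27 (mod 47). The two roots are 11 and 36.

11, 36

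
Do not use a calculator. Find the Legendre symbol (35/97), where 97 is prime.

1

Reciprocity: 35 ≡ 3 and 97 ≡ 1 (mod 4), so (35/97) = +(97/35).
Reduce top mod 35: now compute (27/35).
Reciprocity: 27 ≡ 3 and 35 ≡ 3 (mod 4), so (27/35) = −(35/27).
Reduce top mod 27: now compute (8/27).
Pull out 2^3: since 27 ≡ 3 (mod 8), (2/27) = -1, so (2/27)^3 = -1.
Reached (1/27) = 1. Collecting the sign flips along the way, the symbol is +1.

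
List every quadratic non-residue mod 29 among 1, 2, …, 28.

2, 3, 8, 10, 11, 12, 14, 15, 17, 18, 19, 21, 26, 27

Square k = 1,…,14 (k and 29−k give the same square):
1²=1, 2²=4, 3²=9, 4²=16, 5²=25, 6²≡7, 7²≡20, 8²≡6, 9²≡23, 10²≡13, 11²≡5, 12²≡28, 13²≡24, 14²≡22 (mod 29).
The residues are {1, 4, 5, 6, 7, 9, 13, 16, 20, 22, 23, 24, 25, 28}; the non-residues are the remaining 14 nonzero classes.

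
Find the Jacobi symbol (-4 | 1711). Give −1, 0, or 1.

First reduce: -4 ≡ 1707 (mod 1711).
Reciprocity: 1707 ≡ 3 and 1711 ≡ 3 (mod 4), so (1707/1711) = −(1711/1707).
Reduce top mod 1707: now compute (4/1707).
Pull out 2^2: since 1707 ≡ 3 (mod 8), (2/1707) = -1, so (2/1707)^2 = +1.
Reached (1/1707) = 1. Collecting the sign flips along the way, the symbol is -1.

-1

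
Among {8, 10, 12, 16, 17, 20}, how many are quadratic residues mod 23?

(8/23) = +1 → QR.
(10/23) = -1 → non-residue.
(12/23) = +1 → QR.
(16/23) = +1 → QR.
(17/23) = -1 → non-residue.
(20/23) = -1 → non-residue.
Total quadratic residues among the 6: 3.

3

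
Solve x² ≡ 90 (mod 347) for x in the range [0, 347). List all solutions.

Since 347 ≡ 3 (mod 4), a square root of 90 is 90^((347+1)/4) = 90^87 mod 347.
Repeated squaring: 90^2≡119, 90^4≡281, 90^8≡192, 90^16≡82, 90^32≡131, 90^64≡158 (mod 347).
90^87 = 90^(64+16+4+2+1) ≡ 319 (mod 347).
Check: 319² = 101761 ≡ 90 (mod 347). The two roots are 28 and 319.

28, 319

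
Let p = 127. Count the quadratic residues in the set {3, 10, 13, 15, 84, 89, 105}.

3

(3/127) = -1 → non-residue.
(10/127) = -1 → non-residue.
(13/127) = +1 → QR.
(15/127) = +1 → QR.
(84/127) = +1 → QR.
(89/127) = -1 → non-residue.
(105/127) = -1 → non-residue.
Total quadratic residues among the 7: 3.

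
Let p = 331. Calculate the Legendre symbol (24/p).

Pull out 2^3: since 331 ≡ 3 (mod 8), (2/331) = -1, so (2/331)^3 = -1.
Reciprocity: 3 ≡ 3 and 331 ≡ 3 (mod 4), so (3/331) = −(331/3).
Reduce top mod 3: now compute (1/3).
Reached (1/3) = 1. Collecting the sign flips along the way, the symbol is +1.

1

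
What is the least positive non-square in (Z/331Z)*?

2

(2/331) = −1, so 2 is the smallest positive non-residue mod 331.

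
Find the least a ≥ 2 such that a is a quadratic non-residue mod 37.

2

(2/37) = −1, so 2 is the smallest positive non-residue mod 37.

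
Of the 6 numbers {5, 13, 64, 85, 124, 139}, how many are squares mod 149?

4

(5/149) = +1 → QR.
(13/149) = -1 → non-residue.
(64/149) = +1 → QR.
(85/149) = +1 → QR.
(124/149) = +1 → QR.
(139/149) = -1 → non-residue.
Total quadratic residues among the 6: 4.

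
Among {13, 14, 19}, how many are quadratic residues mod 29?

1

(13/29) = +1 → QR.
(14/29) = -1 → non-residue.
(19/29) = -1 → non-residue.
Total quadratic residues among the 3: 1.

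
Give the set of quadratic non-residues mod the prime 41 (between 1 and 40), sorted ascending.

3 6 7 11 12 13 14 15 17 19 22 24 26 27 28 29 30 34 35 38

Square k = 1,…,20 (k and 41−k give the same square):
1²=1, 2²=4, 3²=9, 4²=16, 5²=25, 6²=36, 7²≡8, 8²≡23, 9²≡40, 10²≡18, 11²≡39, 12²≡21, 13²≡5, 14²≡32, 15²≡20, 16²≡10, 17²≡2, 18²≡37, 19²≡33, 20²≡31 (mod 41).
The residues are {1, 2, 4, 5, 8, 9, 10, 16, 18, 20, 21, 23, 25, 31, 32, 33, 36, 37, 39, 40}; the non-residues are the remaining 20 nonzero classes.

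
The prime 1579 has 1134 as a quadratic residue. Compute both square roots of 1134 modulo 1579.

Since 1579 ≡ 3 (mod 4), a square root of 1134 is 1134^((1579+1)/4) = 1134^395 mod 1579.
Repeated squaring: 1134^2≡650, 1134^4≡907, 1134^8≡1569, 1134^16≡100, 1134^32≡526, 1134^64≡351, 1134^128≡39, 1134^256≡1521 (mod 1579).
1134^395 = 1134^(256+128+8+2+1) ≡ 982 (mod 1579).
Check: 982² = 964324 ≡ 1134 (mod 1579). The two roots are 597 and 982.

597, 982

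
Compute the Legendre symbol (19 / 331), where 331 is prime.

Euler's criterion: (19/331) ≡ 19^165 (mod 331).
19^2 ≡ 30 (mod 331)
19^4 ≡ 238 (mod 331)
19^8 ≡ 43 (mod 331)
19^16 ≡ 194 (mod 331)
19^32 ≡ 233 (mod 331)
19^64 ≡ 5 (mod 331)
19^128 ≡ 25 (mod 331)
19^165 = 19^(128+32+4+1) ≡ 1 (mod 331).
Result is 1, so (19/331) = 1.

1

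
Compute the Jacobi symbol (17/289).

Reciprocity: 17 ≡ 1 and 289 ≡ 1 (mod 4), so (17/289) = +(289/17).
Reduce top mod 17: now compute (0/17).
Top reduces to 0: gcd > 1, so the symbol is 0.

0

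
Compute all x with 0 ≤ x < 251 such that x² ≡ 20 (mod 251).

Since 251 ≡ 3 (mod 4), a square root of 20 is 20^((251+1)/4) = 20^63 mod 251.
Repeated squaring: 20^2≡149, 20^4≡113, 20^8≡219, 20^16≡20, 20^32≡149 (mod 251).
20^63 = 20^(32+16+8+4+2+1) ≡ 219 (mod 251).
Check: 219² = 47961 ≡ 20 (mod 251). The two roots are 32 and 219.

32, 219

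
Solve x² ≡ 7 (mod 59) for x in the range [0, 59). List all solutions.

19, 40

Since 59 ≡ 3 (mod 4), a square root of 7 is 7^((59+1)/4) = 7^15 mod 59.
Repeated squaring: 7^2≡49, 7^4≡41, 7^8≡29 (mod 59).
7^15 = 7^(8+4+2+1) ≡ 19 (mod 59).
Check: 19² = 361 ≡ 7 (mod 59). The two roots are 19 and 40.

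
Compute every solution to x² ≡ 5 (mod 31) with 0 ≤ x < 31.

Since 31 ≡ 3 (mod 4), a square root of 5 is 5^((31+1)/4) = 5^8 mod 31.
Repeated squaring: 5^2≡25, 5^4≡5, 5^8≡25 (mod 31).
5^8 = 5^(8) ≡ 25 (mod 31).
Check: 25² = 625 ≡ 5 (mod 31). The two roots are 6 and 25.

6, 25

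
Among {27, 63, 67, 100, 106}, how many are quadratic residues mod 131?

3

(27/131) = +1 → QR.
(63/131) = +1 → QR.
(67/131) = -1 → non-residue.
(100/131) = +1 → QR.
(106/131) = -1 → non-residue.
Total quadratic residues among the 5: 3.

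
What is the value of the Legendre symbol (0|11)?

0

Top reduces to 0: gcd > 1, so the symbol is 0.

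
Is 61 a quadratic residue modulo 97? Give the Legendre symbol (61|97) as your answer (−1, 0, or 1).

Reciprocity: 61 ≡ 1 and 97 ≡ 1 (mod 4), so (61/97) = +(97/61).
Reduce top mod 61: now compute (36/61).
Pull out 2^2: since 61 ≡ 5 (mod 8), (2/61) = -1, so (2/61)^2 = +1.
Reciprocity: 9 ≡ 1 and 61 ≡ 1 (mod 4), so (9/61) = +(61/9).
Reduce top mod 9: now compute (7/9).
Reciprocity: 7 ≡ 3 and 9 ≡ 1 (mod 4), so (7/9) = +(9/7).
Reduce top mod 7: now compute (2/7).
Pull out 2: since 7 ≡ 7 (mod 8), (2/7) = +1.
Reached (1/7) = 1. Collecting the sign flips along the way, the symbol is +1.

1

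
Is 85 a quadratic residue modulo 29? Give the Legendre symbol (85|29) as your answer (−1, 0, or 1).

-1

First reduce: 85 ≡ 27 (mod 29).
Reciprocity: 27 ≡ 3 and 29 ≡ 1 (mod 4), so (27/29) = +(29/27).
Reduce top mod 27: now compute (2/27).
Pull out 2: since 27 ≡ 3 (mod 8), (2/27) = -1.
Reached (1/27) = 1. Collecting the sign flips along the way, the symbol is -1.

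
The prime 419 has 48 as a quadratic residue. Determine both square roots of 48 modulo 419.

Since 419 ≡ 3 (mod 4), a square root of 48 is 48^((419+1)/4) = 48^105 mod 419.
Repeated squaring: 48^2≡209, 48^4≡105, 48^8≡131, 48^16≡401, 48^32≡324, 48^64≡226 (mod 419).
48^105 = 48^(64+32+8+1) ≡ 116 (mod 419).
Check: 116² = 13456 ≡ 48 (mod 419). The two roots are 116 and 303.

116, 303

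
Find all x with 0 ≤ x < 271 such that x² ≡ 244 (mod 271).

100, 171

Since 271 ≡ 3 (mod 4), a square root of 244 is 244^((271+1)/4) = 244^68 mod 271.
Repeated squaring: 244^2≡187, 244^4≡10, 244^8≡100, 244^16≡244, 244^32≡187, 244^64≡10 (mod 271).
244^68 = 244^(64+4) ≡ 100 (mod 271).
Check: 100² = 10000 ≡ 244 (mod 271). The two roots are 100 and 171.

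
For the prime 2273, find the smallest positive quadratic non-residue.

(2/2273) = +1, so 2 is a residue.
(3/2273) = −1, so 3 is the smallest positive non-residue mod 2273.

3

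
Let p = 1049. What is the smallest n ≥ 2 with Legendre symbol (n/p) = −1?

3

(2/1049) = +1, so 2 is a residue.
(3/1049) = −1, so 3 is the smallest positive non-residue mod 1049.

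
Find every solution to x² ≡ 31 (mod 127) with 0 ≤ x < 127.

44, 83

Since 127 ≡ 3 (mod 4), a square root of 31 is 31^((127+1)/4) = 31^32 mod 127.
Repeated squaring: 31^2≡72, 31^4≡104, 31^8≡21, 31^16≡60, 31^32≡44 (mod 127).
31^32 = 31^(32) ≡ 44 (mod 127).
Check: 44² = 1936 ≡ 31 (mod 127). The two roots are 44 and 83.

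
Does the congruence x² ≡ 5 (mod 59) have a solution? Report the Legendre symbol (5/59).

Reciprocity: 5 ≡ 1 and 59 ≡ 3 (mod 4), so (5/59) = +(59/5).
Reduce top mod 5: now compute (4/5).
Pull out 2^2: since 5 ≡ 5 (mod 8), (2/5) = -1, so (2/5)^2 = +1.
Reached (1/5) = 1. Collecting the sign flips along the way, the symbol is +1.

1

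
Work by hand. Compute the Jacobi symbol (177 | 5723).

0

Reciprocity: 177 ≡ 1 and 5723 ≡ 3 (mod 4), so (177/5723) = +(5723/177).
Reduce top mod 177: now compute (59/177).
Reciprocity: 59 ≡ 3 and 177 ≡ 1 (mod 4), so (59/177) = +(177/59).
Reduce top mod 59: now compute (0/59).
Top reduces to 0: gcd > 1, so the symbol is 0.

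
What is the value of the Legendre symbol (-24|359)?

Euler's criterion: (-24/359) ≡ 335^179 (mod 359).
335^2 ≡ 217 (mod 359)
335^4 ≡ 60 (mod 359)
335^8 ≡ 10 (mod 359)
335^16 ≡ 100 (mod 359)
335^32 ≡ 307 (mod 359)
335^64 ≡ 191 (mod 359)
335^128 ≡ 222 (mod 359)
335^179 = 335^(128+32+16+2+1) ≡ 358 (mod 359).
Result is 358 ≡ −1, so (-24/359) = −1.

-1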